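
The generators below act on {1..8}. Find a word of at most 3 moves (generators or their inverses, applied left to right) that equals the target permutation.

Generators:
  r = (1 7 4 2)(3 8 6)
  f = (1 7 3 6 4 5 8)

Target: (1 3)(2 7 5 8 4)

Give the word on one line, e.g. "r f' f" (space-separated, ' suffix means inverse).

  after r: (1 7 4 2)(3 8 6)
  after f: (1 3)(2 7 5 8 4)

r f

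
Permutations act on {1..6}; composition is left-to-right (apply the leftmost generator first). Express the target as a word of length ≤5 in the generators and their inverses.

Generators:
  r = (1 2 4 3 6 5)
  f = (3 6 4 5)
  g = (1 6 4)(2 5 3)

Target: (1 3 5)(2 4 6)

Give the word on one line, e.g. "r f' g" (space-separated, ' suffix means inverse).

g f r r f'

  after g: (1 6 4)(2 5 3)
  after f: (1 4)(2 3)(5 6)
  after r: (1 3 4 2 6)
  after r: (1 6 2 5)
  after f': (1 3 5)(2 4 6)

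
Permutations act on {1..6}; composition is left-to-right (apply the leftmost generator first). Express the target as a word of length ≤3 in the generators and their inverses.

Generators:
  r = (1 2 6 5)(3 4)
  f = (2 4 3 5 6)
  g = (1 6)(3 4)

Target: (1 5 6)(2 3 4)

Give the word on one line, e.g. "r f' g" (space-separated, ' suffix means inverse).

r r f'

  after r: (1 2 6 5)(3 4)
  after r: (1 6)(2 5)
  after f': (1 5 6)(2 3 4)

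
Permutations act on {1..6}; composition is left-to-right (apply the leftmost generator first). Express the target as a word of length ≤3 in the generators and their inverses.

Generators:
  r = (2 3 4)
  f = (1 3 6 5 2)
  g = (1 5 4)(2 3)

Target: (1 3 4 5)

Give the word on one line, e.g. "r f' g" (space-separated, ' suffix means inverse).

  after g': (1 4 5)(2 3)
  after r': (1 3 4 5)

g' r'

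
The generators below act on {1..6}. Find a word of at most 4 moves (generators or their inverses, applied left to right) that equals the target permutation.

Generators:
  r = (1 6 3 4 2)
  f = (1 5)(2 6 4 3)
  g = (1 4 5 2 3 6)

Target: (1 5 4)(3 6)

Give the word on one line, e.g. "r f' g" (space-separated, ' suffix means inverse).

  after f': (1 5)(2 3 4 6)
  after f': (2 4)(3 6)
  after r': (1 2 3)
  after g': (1 5 4)(3 6)

f' f' r' g'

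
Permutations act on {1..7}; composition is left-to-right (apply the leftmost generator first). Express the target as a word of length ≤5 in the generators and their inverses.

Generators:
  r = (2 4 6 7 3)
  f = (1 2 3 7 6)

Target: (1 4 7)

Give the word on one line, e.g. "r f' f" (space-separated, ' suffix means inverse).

  after f: (1 2 3 7 6)
  after f: (1 3 6 2 7)
  after r: (1 2 3 7)(4 6)
  after r: (1 4 7)

f f r r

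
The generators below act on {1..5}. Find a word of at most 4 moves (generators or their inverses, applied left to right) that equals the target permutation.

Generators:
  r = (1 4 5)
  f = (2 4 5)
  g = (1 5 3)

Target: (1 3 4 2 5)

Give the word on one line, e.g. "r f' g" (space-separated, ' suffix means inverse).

g' f f

  after g': (1 3 5)
  after f: (1 3 2 4 5)
  after f: (1 3 4 2 5)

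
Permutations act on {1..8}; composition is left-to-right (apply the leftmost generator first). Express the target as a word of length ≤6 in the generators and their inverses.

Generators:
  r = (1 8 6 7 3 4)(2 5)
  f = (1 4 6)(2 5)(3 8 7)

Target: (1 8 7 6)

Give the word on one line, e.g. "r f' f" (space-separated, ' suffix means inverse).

r r r f'

  after r: (1 8 6 7 3 4)(2 5)
  after r: (1 6 3)(4 8 7)
  after r: (1 7)(2 5)(3 8)(4 6)
  after f': (1 8 7 6)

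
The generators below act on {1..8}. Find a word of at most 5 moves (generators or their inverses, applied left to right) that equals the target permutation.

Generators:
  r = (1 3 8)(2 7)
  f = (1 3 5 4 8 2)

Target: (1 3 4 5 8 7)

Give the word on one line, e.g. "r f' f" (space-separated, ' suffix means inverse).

  after r: (1 3 8)(2 7)
  after f': (2 7 8)(3 4 5)
  after r: (1 3 4 5 8 7)

r f' r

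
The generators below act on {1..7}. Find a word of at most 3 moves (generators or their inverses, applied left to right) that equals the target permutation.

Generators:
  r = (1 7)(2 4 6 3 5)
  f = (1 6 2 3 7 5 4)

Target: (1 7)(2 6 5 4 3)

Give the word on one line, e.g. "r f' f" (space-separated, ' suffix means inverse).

r' r' r'

  after r': (1 7)(2 5 3 6 4)
  after r': (2 3 4 5 6)
  after r': (1 7)(2 6 5 4 3)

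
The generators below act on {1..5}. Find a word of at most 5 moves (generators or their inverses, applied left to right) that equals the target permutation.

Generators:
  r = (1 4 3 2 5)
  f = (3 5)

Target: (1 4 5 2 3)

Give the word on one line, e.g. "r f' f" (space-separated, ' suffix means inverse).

f' r f

  after f': (3 5)
  after r: (1 4 3)(2 5)
  after f: (1 4 5 2 3)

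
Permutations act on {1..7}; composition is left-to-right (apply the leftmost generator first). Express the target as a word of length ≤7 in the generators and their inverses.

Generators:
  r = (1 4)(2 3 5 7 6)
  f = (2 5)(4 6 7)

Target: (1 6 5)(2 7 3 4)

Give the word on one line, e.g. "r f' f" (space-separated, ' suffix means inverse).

  after r: (1 4)(2 3 5 7 6)
  after r: (2 5 6 3 7)
  after f': (3 6)(4 7 5)
  after r': (1 4 5)(2 6)(3 7)
  after f: (1 6 5)(2 7 3 4)

r r f' r' f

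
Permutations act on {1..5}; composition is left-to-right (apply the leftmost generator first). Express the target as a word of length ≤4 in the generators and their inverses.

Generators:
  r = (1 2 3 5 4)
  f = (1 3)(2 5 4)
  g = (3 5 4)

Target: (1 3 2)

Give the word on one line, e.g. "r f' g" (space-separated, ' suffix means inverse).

  after r': (1 4 5 3 2)
  after g: (1 3 2)

r' g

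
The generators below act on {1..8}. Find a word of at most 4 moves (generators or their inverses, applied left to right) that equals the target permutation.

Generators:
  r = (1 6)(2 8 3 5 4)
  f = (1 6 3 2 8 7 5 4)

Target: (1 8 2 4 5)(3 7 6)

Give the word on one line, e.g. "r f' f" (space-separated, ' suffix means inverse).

  after f: (1 6 3 2 8 7 5 4)
  after f: (1 3 8 5)(2 7 4 6)
  after f: (1 2 5 6 8 4 3 7)
  after r: (1 8 2 4 5)(3 7 6)

f f f r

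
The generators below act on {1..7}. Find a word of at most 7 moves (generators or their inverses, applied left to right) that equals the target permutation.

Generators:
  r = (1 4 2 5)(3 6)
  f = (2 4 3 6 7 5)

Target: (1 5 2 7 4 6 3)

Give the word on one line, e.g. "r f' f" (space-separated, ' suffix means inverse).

r' f r f r

  after r': (1 5 2 4)(3 6)
  after f: (1 2 3 7 5 4)
  after r: (1 5 2 6 3 7)
  after f: (1 2 7)(3 5 4)
  after r: (1 5 2 7 4 6 3)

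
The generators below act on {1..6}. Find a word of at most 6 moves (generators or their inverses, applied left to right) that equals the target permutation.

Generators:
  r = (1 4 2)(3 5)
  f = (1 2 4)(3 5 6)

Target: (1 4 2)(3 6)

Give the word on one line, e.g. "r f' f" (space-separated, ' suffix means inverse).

f f r' r' r'

  after f: (1 2 4)(3 5 6)
  after f: (1 4 2)(3 6 5)
  after r': (3 6)
  after r': (1 2 4)(3 6 5)
  after r': (1 4 2)(3 6)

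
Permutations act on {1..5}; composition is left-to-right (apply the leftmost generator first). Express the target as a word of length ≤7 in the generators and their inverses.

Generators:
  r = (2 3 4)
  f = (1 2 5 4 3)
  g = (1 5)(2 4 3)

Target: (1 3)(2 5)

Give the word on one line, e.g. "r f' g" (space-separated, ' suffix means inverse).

  after f: (1 2 5 4 3)
  after r': (1 4 2 5 3)
  after g': (1 2)(3 5 4)
  after r': (1 4 2)(3 5)
  after g: (1 3)(2 5)

f r' g' r' g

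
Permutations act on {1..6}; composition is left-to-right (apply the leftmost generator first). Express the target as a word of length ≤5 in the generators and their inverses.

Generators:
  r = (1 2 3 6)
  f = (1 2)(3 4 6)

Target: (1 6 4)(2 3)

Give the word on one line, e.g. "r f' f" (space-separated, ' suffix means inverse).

  after f': (1 2)(3 6 4)
  after r': (2 6 4)
  after r': (1 6 4)(2 3)

f' r' r'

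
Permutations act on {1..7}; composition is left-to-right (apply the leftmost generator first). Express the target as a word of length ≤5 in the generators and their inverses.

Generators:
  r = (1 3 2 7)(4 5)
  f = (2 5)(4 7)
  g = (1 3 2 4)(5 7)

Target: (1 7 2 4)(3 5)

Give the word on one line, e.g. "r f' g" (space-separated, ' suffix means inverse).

  after r': (1 7 2 3)(4 5)
  after g: (1 5)(4 7)
  after f': (1 2 5)
  after g: (1 4)(2 7 5 3)
  after f: (1 7 2 4)(3 5)

r' g f' g f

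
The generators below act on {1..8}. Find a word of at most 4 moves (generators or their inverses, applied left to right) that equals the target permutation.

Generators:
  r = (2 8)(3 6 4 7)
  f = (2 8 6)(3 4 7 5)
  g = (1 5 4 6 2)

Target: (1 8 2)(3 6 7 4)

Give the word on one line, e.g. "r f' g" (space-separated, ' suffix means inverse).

g' f g

  after g': (1 2 6 4 5)
  after f: (1 8 6 7 5)(3 4)
  after g: (1 8 2)(3 6 7 4)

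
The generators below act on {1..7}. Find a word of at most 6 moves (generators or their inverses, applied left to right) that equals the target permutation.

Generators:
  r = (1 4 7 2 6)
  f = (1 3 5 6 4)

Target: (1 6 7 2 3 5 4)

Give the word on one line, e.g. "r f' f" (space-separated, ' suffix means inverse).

r r f r r

  after r: (1 4 7 2 6)
  after r: (1 7 6 4 2)
  after f: (1 7 4 2 3 5 6)
  after r: (1 2 3 5)(4 6)
  after r: (1 6 7 2 3 5 4)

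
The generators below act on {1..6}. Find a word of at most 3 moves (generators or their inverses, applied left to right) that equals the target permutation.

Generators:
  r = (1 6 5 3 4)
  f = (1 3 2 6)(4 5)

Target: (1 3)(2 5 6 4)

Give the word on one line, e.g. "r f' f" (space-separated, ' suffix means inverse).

  after r': (1 4 3 5 6)
  after f: (1 5)(2 6 3 4)
  after r: (1 3)(2 5 6 4)

r' f r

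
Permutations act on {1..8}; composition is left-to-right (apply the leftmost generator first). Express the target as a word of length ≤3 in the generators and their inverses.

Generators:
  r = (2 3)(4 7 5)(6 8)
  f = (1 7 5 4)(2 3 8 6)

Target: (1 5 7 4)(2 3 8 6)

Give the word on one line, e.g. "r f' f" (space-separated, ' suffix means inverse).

r f' r'

  after r: (2 3)(4 7 5)(6 8)
  after f': (1 4)(3 6)
  after r': (1 5 7 4)(2 3 8 6)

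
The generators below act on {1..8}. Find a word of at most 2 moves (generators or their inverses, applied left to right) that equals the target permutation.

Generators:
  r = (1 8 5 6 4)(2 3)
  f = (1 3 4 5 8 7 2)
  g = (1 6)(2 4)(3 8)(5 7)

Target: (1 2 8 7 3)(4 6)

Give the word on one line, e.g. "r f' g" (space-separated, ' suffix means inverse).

f r

  after f: (1 3 4 5 8 7 2)
  after r: (1 2 8 7 3)(4 6)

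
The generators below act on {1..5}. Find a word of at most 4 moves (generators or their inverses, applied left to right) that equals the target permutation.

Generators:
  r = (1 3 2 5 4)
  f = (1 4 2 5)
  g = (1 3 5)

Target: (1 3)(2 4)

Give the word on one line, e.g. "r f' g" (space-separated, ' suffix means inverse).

  after r: (1 3 2 5 4)
  after f: (1 3 5 2)
  after f: (1 3)(2 4)

r f f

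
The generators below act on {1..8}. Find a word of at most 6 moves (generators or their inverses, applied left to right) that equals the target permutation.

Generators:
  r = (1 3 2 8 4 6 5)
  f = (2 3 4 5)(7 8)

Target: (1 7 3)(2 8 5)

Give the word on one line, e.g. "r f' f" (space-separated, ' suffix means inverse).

  after r: (1 3 2 8 4 6 5)
  after f': (1 2 7 8 3 5)(4 6)
  after r: (1 8 2 7 4 5 3)
  after f': (1 7 3)(2 8 5)

r f' r f'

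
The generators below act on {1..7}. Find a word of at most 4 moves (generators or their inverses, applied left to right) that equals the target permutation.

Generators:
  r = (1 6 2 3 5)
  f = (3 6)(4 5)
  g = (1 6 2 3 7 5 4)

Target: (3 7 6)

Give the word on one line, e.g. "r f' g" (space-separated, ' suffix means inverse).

g r' f'

  after g: (1 6 2 3 7 5 4)
  after r': (3 7)(4 5)
  after f': (3 7 6)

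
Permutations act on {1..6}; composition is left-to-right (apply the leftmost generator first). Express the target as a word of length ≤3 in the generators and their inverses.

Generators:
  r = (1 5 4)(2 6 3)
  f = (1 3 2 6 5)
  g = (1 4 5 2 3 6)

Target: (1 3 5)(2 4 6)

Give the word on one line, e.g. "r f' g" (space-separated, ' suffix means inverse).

  after g': (1 6 3 2 5 4)
  after g': (1 3 5)(2 4 6)

g' g'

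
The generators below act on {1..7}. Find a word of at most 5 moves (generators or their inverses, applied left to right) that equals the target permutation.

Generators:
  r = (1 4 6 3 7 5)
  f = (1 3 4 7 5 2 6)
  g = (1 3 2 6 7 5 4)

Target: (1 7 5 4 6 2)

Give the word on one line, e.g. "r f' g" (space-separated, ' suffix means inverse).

  after r: (1 4 6 3 7 5)
  after g: (2 6)(3 5)(4 7)
  after r': (1 5 6 2 4 3 7)
  after r': (1 7 5 4 6 2)

r g r' r'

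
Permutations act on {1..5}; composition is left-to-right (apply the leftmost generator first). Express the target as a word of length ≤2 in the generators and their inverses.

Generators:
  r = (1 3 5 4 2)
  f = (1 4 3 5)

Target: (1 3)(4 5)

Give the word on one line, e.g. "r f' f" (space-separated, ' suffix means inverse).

  after f: (1 4 3 5)
  after f: (1 3)(4 5)

f f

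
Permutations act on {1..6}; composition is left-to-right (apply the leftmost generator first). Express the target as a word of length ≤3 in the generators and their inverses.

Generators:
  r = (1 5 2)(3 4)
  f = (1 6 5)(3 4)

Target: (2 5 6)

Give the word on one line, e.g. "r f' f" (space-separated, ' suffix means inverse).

f' r'

  after f': (1 5 6)(3 4)
  after r': (2 5 6)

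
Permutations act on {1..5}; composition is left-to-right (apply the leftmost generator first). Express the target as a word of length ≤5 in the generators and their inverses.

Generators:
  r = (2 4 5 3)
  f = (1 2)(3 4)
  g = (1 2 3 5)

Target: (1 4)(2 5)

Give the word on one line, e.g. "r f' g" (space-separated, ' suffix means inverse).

f r g'

  after f: (1 2)(3 4)
  after r: (1 4 2)(3 5)
  after g': (1 4)(2 5)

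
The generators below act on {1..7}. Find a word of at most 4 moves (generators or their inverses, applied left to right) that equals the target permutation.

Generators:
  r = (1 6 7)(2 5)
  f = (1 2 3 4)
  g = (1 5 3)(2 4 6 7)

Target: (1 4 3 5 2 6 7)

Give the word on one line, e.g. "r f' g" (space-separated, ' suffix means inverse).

f' r

  after f': (1 4 3 2)
  after r: (1 4 3 5 2 6 7)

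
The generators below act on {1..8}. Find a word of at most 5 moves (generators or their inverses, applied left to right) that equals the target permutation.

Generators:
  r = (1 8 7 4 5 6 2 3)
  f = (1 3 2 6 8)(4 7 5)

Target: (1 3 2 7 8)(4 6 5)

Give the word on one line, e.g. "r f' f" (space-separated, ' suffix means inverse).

r' f r

  after r': (1 3 2 6 5 4 7 8)
  after f: (1 2 8 3 6 4 5 7)
  after r: (1 3 2 7 8)(4 6 5)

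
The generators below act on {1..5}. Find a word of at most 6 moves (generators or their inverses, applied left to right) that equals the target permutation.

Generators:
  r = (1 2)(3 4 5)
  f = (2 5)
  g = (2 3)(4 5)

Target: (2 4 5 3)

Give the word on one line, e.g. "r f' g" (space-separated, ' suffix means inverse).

  after f': (2 5)
  after g': (2 4 5 3)
  after f: (2 4)(3 5)
  after f: (2 4 5 3)

f' g' f f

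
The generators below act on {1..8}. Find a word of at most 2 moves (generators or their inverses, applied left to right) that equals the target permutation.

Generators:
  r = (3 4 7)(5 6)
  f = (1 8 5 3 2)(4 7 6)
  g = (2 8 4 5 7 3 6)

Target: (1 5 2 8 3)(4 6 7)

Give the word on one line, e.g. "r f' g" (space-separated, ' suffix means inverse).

f f

  after f: (1 8 5 3 2)(4 7 6)
  after f: (1 5 2 8 3)(4 6 7)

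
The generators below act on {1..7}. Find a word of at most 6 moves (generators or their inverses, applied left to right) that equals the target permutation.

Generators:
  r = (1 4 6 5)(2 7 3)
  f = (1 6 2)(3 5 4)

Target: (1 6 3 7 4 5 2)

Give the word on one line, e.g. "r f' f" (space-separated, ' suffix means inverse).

  after r': (1 5 6 4)(2 3 7)
  after f: (1 4 6 3 7)(2 5)
  after r': (2 6 7 5 3)
  after r': (1 5 7 6 2 4)
  after r': (1 6 3 7 4 5 2)

r' f r' r' r'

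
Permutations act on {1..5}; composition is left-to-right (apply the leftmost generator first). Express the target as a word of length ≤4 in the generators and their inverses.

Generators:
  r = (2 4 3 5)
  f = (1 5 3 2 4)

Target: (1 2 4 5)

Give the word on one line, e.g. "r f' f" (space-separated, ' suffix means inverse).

r' f f f

  after r': (2 5 3 4)
  after f: (1 5 2 3)
  after f: (1 3 5 4)
  after f: (1 2 4 5)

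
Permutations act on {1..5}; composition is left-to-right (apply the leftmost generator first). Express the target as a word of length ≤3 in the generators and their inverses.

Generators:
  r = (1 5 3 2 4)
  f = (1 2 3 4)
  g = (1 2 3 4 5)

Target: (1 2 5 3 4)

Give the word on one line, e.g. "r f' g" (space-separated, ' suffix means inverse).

  after g': (1 5 4 3 2)
  after r': (2 4 5)
  after g: (1 2 5 3 4)

g' r' g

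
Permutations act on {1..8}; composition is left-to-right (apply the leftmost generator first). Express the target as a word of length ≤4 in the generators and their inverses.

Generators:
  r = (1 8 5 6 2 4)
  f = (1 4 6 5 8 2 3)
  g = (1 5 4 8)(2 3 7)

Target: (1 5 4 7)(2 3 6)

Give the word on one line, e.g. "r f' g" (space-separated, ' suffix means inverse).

  after r': (1 4 2 6 5 8)
  after g': (1 5 4 7 3 2 6)
  after r: (1 6 8 5)(3 4 7)
  after f: (1 5 4 7)(2 3 6)

r' g' r f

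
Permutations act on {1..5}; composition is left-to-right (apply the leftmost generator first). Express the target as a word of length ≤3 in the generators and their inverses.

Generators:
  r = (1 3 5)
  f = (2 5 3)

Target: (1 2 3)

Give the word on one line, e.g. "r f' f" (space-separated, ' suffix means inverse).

r' f'

  after r': (1 5 3)
  after f': (1 2 3)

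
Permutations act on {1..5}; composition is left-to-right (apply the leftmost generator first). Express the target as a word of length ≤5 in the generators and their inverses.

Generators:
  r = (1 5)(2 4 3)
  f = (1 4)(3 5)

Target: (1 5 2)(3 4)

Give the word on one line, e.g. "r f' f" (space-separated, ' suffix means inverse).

f r f'

  after f: (1 4)(3 5)
  after r: (1 3)(2 4 5)
  after f': (1 5 2)(3 4)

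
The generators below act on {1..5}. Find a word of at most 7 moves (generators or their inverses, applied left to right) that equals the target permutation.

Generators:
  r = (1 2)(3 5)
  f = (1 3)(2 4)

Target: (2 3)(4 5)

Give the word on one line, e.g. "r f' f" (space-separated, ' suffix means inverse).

  after r': (1 2)(3 5)
  after f: (1 4 2 3 5)
  after r': (1 4)(2 5)
  after f: (1 2 5 4 3)
  after r': (2 3)(4 5)

r' f r' f r'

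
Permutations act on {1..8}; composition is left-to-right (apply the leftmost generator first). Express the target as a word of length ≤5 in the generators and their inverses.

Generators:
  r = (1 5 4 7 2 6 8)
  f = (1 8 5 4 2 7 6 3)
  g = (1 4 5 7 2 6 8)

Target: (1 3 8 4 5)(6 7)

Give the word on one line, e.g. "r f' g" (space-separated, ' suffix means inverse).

  after f': (1 3 6 7 2 4 5 8)
  after r': (1 3 2 5 6 4)
  after g: (1 3 6 5 8)(2 7)
  after g: (1 3 8 4 5)(6 7)

f' r' g g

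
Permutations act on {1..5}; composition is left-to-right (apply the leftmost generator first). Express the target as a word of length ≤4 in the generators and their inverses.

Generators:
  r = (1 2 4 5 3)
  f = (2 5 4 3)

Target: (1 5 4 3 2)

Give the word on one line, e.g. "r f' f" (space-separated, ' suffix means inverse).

f' f' r' r'

  after f': (2 3 4 5)
  after f': (2 4)(3 5)
  after r': (1 3 4)
  after r': (1 5 4 3 2)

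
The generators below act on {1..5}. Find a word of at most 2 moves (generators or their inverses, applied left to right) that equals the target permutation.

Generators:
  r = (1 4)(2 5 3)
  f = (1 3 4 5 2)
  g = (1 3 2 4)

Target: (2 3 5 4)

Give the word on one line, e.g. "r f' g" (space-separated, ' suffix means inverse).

  after g: (1 3 2 4)
  after f': (2 3 5 4)

g f'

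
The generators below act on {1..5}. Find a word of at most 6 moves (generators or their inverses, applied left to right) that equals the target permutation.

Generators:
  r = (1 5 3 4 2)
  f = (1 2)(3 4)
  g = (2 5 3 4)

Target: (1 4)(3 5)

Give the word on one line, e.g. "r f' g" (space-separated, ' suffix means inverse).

  after r: (1 5 3 4 2)
  after g: (1 3 2)(4 5)
  after f: (1 4 5 3)
  after g': (1 3)(2 4)
  after r: (1 4)(3 5)

r g f g' r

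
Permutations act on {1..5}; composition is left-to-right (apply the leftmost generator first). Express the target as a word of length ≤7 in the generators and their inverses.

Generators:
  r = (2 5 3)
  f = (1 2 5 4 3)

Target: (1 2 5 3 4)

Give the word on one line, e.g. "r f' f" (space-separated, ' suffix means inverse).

  after r': (2 3 5)
  after f': (1 3 2 4 5)
  after r: (1 2 4 3 5)
  after f: (1 5 2 3 4)
  after r': (1 2 5 3 4)

r' f' r f r'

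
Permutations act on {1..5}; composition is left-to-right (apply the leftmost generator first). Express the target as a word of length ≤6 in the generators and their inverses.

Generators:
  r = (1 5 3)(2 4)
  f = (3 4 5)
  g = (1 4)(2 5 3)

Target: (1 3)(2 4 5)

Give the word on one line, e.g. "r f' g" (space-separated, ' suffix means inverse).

  after r': (1 3 5)(2 4)
  after f: (1 4 2 5)
  after g': (3 5 4)
  after r': (1 3)(2 4 5)

r' f g' r'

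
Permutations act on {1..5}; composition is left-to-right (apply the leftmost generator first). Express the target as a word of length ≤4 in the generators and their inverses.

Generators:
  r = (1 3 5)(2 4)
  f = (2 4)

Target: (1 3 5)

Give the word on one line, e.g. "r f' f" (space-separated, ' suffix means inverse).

r' r'

  after r': (1 5 3)(2 4)
  after r': (1 3 5)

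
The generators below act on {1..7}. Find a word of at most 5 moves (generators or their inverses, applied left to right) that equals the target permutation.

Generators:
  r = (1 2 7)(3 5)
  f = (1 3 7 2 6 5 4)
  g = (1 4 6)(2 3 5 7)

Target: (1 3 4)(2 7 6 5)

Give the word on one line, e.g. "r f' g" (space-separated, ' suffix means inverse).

  after g': (1 6 4)(2 7 5 3)
  after g': (1 4 6)(2 5)(3 7)
  after g': (2 3 5 7)
  after f: (1 3 4)(2 7 6 5)

g' g' g' f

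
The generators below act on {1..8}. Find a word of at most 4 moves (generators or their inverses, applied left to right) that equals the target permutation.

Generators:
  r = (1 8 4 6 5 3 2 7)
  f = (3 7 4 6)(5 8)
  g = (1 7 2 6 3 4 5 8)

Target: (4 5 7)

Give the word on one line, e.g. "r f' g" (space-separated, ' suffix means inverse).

r' g r g'

  after r': (1 7 2 3 5 6 4 8)
  after g: (1 2 4)(3 8 7 6 5)
  after r: (1 7 5 2 6 3 4 8)
  after g': (4 5 7)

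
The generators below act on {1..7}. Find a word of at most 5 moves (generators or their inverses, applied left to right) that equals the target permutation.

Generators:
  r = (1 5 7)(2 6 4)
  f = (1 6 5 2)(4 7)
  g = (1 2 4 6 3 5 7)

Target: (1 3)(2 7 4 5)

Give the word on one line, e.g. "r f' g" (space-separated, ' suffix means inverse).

g r' f r' g'

  after g: (1 2 4 6 3 5 7)
  after r': (1 4 2 6 3)
  after f: (1 7 4)(2 5)(3 6)
  after r': (1 5 4 7 6 3 2)
  after g': (1 3)(2 7 4 5)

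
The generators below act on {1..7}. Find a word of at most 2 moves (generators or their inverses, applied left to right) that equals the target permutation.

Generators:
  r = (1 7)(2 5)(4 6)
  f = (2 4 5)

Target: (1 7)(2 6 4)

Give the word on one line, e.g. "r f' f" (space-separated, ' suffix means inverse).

  after f: (2 4 5)
  after r: (1 7)(2 6 4)

f r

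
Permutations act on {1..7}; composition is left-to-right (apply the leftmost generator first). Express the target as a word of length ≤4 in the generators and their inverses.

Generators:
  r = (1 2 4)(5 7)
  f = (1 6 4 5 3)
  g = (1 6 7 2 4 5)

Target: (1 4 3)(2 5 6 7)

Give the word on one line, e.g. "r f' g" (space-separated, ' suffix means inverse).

g f

  after g: (1 6 7 2 4 5)
  after f: (1 4 3)(2 5 6 7)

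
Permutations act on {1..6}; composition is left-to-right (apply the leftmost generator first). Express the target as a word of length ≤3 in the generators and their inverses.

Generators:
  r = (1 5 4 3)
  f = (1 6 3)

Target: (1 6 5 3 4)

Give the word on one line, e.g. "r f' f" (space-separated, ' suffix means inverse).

  after f: (1 6 3)
  after r': (1 6 4 5)
  after r': (1 6 5 3 4)

f r' r'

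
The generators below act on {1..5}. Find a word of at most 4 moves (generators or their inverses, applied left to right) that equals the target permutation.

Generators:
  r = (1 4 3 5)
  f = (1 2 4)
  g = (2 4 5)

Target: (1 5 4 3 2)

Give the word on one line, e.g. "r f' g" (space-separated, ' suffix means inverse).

  after f': (1 4 2)
  after r: (1 3 5)(2 4)
  after g: (1 3 2 5)
  after r: (1 5 4 3 2)

f' r g r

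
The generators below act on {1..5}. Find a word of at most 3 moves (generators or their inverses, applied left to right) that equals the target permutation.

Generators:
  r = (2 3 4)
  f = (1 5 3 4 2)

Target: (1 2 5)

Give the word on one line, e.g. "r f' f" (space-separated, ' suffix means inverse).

r f'

  after r: (2 3 4)
  after f': (1 2 5)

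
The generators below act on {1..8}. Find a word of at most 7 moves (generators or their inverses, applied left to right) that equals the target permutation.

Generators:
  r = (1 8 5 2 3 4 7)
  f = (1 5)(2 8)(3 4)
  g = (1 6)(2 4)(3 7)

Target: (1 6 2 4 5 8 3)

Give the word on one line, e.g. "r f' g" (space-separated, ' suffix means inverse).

g f g' g' r

  after g: (1 6)(2 4)(3 7)
  after f: (1 6 5)(2 3 7 4 8)
  after g': (2 7)(4 8)(5 6)
  after g': (1 6 5)(2 3 7 4 8)
  after r: (1 6 2 4 5 8 3)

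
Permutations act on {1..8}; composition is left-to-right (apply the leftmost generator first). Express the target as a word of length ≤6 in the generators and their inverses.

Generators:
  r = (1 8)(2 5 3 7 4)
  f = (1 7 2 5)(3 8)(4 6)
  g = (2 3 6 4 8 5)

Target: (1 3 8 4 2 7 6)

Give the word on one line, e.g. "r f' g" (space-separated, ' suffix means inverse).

  after g': (2 5 8 4 6 3)
  after g': (2 8 6)(3 5 4)
  after r: (1 8 6 5 2)(4 7)
  after f: (1 3 8 4 2 7 6)

g' g' r f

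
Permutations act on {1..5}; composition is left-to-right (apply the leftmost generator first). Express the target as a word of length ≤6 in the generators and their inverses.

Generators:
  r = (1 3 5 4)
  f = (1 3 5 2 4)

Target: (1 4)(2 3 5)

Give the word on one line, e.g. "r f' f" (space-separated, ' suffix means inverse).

r' f' r' f' r

  after r': (1 4 5 3)
  after f': (1 2 5)(3 4)
  after r': (1 2 3 5 4)
  after f': (1 5 2)
  after r: (1 4)(2 3 5)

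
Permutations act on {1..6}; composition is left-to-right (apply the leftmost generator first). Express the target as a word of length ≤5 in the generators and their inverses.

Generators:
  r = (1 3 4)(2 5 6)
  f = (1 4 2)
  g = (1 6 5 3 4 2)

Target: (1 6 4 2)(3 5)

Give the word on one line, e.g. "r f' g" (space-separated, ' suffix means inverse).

  after g': (1 2 4 3 5 6)
  after g': (1 4 5)(2 3 6)
  after f: (1 2 3 6)(4 5)
  after r: (1 5)(2 4 6 3)
  after r: (1 6 4 2)(3 5)

g' g' f r r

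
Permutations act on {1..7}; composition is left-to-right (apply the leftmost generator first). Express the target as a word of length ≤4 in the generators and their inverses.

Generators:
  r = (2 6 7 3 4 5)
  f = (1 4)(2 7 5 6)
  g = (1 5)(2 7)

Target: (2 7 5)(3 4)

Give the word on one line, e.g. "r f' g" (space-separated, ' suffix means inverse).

  after f: (1 4)(2 7 5 6)
  after g': (1 4 5 6 7)
  after f': (2 6)(4 7)
  after r: (2 7 5)(3 4)

f g' f' r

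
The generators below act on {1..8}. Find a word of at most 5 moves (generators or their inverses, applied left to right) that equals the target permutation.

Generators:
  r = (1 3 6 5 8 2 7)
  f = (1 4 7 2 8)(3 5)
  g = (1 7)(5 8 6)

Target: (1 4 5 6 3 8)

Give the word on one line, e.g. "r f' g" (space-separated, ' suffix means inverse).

  after g: (1 7)(5 8 6)
  after f: (1 2 8 6 3 5)(4 7)
  after r: (1 7 4)(3 8 5)
  after r: (2 7 4 3)(5 6)
  after f: (1 4 5 6 3 8)

g f r r f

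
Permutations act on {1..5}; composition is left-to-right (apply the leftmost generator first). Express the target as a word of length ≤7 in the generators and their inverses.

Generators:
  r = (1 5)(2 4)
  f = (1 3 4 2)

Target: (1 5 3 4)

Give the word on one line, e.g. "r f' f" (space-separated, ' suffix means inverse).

  after f': (1 2 4 3)
  after f': (1 4)(2 3)
  after r: (1 2 3 4 5)
  after f: (2 4 5 3)
  after r': (1 5 3 4)

f' f' r f r'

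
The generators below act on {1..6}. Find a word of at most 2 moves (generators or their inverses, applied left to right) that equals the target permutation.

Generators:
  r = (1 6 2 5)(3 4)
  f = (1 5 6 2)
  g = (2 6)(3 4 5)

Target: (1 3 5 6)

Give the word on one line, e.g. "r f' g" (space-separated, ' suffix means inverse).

  after r': (1 5 2 6)(3 4)
  after g: (1 3 5 6)

r' g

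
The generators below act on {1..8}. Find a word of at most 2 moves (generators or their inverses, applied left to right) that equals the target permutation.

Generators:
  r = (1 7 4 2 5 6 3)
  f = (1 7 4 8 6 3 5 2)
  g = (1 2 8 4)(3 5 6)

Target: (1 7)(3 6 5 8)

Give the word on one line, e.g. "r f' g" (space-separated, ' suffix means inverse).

f g

  after f: (1 7 4 8 6 3 5 2)
  after g: (1 7)(3 6 5 8)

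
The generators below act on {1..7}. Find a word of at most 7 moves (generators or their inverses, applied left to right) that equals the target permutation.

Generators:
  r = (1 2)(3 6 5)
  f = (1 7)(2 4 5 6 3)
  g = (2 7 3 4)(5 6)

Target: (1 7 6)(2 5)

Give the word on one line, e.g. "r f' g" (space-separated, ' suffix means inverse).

  after g': (2 4 3 7)(5 6)
  after f': (1 7 3)(4 6)
  after f': (2 3 7 6)(4 5)
  after r: (1 2 6)(3 7 5 4)
  after g: (1 7 6)(2 5)

g' f' f' r g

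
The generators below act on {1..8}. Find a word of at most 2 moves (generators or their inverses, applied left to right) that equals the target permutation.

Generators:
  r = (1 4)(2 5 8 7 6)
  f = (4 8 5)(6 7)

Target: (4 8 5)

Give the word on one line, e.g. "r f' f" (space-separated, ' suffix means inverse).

  after f': (4 5 8)(6 7)
  after f': (4 8 5)

f' f'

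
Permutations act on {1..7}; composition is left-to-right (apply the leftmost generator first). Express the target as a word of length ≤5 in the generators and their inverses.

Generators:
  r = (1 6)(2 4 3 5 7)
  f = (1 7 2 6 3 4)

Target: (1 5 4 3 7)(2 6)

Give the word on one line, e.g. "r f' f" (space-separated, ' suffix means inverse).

  after r: (1 6)(2 4 3 5 7)
  after f: (1 3 5 2)(6 7)
  after r: (1 5 4 3 7)(2 6)

r f r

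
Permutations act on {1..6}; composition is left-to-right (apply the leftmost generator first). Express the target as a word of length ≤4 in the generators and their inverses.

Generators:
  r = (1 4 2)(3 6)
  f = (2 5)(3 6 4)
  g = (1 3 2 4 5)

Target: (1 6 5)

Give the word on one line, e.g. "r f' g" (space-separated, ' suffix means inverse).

f g r'

  after f: (2 5)(3 6 4)
  after g: (1 3 6 5 4 2)
  after r': (1 6 5)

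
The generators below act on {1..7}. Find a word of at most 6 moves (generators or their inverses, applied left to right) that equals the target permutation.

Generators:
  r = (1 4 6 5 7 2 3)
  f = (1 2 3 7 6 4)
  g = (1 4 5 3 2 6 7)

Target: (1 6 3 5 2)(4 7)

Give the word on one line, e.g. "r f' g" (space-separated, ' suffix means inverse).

  after r': (1 3 2 7 5 6 4)
  after g': (1 5 2 6)(4 7)
  after g': (1 4 6 7)(3 5)
  after f': (1 6 3 5 2)(4 7)

r' g' g' f'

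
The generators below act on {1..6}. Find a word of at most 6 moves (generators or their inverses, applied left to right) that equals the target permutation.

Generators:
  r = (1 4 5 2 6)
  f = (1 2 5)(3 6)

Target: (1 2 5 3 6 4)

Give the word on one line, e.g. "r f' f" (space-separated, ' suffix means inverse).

r' r' r' f'

  after r': (1 6 2 5 4)
  after r': (1 2 4 6 5)
  after r': (1 5 6 4 2)
  after f': (1 2 5 3 6 4)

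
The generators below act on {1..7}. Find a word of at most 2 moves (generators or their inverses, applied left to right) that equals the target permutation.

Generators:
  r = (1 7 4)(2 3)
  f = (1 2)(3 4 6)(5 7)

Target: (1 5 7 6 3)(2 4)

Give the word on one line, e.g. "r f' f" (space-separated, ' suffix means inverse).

  after r: (1 7 4)(2 3)
  after f: (1 5 7 6 3)(2 4)

r f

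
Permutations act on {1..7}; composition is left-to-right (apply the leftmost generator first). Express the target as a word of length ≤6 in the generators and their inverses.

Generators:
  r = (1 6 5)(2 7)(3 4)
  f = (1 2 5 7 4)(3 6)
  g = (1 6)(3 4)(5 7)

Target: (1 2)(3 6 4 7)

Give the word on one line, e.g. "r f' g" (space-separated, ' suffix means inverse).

f r r g

  after f: (1 2 5 7 4)(3 6)
  after r: (1 7 3 5 2)(4 6)
  after r: (1 2 6 3)(4 5 7)
  after g: (1 2)(3 6 4 7)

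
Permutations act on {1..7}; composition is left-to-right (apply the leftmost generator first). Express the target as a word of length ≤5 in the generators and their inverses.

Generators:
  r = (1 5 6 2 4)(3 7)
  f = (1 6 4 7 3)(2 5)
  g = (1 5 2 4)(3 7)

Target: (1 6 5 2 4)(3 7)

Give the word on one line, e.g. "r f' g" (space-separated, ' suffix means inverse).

  after g: (1 5 2 4)(3 7)
  after g: (1 2)(4 5)
  after r': (1 6 5 2 4)(3 7)

g g r'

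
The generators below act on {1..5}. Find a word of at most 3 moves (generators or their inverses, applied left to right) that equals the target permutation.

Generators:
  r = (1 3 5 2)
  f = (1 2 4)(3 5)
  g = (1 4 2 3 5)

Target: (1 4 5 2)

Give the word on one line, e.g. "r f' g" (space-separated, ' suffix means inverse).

  after f: (1 2 4)(3 5)
  after g': (1 4 5 2)

f g'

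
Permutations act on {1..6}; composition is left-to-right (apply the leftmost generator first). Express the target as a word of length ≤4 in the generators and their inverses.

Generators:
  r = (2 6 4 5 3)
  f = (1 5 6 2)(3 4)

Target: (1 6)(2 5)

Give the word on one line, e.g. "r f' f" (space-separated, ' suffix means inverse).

f f

  after f: (1 5 6 2)(3 4)
  after f: (1 6)(2 5)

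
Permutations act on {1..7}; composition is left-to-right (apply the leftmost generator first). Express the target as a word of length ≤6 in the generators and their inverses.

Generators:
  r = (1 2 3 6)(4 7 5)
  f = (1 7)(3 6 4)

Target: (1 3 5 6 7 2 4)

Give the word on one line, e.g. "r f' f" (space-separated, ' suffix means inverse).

  after f: (1 7)(3 6 4)
  after r': (1 4 2)(5 7 6)
  after f': (1 6 5)(2 7 3 4)
  after r': (1 3 5 6 7 2 4)

f r' f' r'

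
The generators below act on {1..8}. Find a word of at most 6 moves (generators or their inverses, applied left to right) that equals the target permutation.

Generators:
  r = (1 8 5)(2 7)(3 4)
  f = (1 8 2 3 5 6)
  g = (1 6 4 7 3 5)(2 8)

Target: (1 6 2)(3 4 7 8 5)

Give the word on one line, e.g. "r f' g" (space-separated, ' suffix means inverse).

  after g: (1 6 4 7 3 5)(2 8)
  after f': (1 5 6 4 7 2)
  after g: (2 6 7 8)(3 5 4)
  after f': (1 6 7)(2 5 4)
  after r: (1 6 2)(3 4 7 8 5)

g f' g f' r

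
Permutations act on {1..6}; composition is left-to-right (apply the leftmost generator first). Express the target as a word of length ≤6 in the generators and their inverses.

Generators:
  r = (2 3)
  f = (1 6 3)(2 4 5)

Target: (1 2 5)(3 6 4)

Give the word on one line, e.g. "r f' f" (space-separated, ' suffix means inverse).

  after f': (1 3 6)(2 5 4)
  after r: (1 2 5 4 3 6)
  after f': (1 5 2 4 6 3)
  after r': (1 5 3)(2 4 6)
  after f: (1 2 5)(3 6 4)

f' r f' r' f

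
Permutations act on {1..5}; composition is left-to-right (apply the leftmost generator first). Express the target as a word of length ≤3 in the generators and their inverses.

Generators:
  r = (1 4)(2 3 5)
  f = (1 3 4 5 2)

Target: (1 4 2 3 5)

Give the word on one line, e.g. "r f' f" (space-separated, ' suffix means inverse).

  after f: (1 3 4 5 2)
  after f: (1 4 2 3 5)

f f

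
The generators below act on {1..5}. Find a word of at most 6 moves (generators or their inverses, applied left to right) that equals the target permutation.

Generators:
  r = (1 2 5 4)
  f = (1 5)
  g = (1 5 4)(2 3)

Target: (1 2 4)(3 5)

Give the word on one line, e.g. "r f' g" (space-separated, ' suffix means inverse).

  after r': (1 4 5 2)
  after f': (1 4)(2 5)
  after g': (1 5 3 2)
  after r': (1 2 4 5 3)
  after f': (1 2 4)(3 5)

r' f' g' r' f'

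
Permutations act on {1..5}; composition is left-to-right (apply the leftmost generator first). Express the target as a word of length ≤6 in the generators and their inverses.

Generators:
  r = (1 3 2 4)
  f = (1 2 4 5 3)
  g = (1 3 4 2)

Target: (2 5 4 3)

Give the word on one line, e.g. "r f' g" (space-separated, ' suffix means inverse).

r g r' f'

  after r: (1 3 2 4)
  after g: (1 4 3)
  after r': (1 2 3 4)
  after f': (2 5 4 3)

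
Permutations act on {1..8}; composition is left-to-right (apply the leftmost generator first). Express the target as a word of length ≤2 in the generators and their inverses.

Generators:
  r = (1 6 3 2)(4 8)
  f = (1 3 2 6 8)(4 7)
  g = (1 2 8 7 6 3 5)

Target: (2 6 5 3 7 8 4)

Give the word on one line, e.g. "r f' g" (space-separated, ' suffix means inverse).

r' g'

  after r': (1 2 3 6)(4 8)
  after g': (2 6 5 3 7 8 4)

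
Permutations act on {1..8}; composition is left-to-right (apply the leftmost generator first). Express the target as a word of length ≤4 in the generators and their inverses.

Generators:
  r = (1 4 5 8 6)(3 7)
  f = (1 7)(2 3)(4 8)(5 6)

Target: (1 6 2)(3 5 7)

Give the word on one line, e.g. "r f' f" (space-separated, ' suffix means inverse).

  after r: (1 4 5 8 6)(3 7)
  after f: (1 8 5 4 6 7 2 3)
  after r': (1 5)(2 7)(3 6)(4 8)
  after f: (1 6 2)(3 5 7)

r f r' f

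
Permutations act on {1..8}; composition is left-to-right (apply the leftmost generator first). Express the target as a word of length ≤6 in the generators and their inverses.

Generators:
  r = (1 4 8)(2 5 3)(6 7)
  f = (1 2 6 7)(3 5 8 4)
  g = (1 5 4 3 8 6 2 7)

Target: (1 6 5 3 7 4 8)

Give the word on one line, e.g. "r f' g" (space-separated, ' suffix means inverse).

r f f r' f

  after r: (1 4 8)(2 5 3)(6 7)
  after f: (1 3 6)(2 8)
  after f: (1 5 8 6 2 4 3 7)
  after r': (1 2)(3 6)(4 5)(7 8)
  after f: (1 6 5 3 7 4 8)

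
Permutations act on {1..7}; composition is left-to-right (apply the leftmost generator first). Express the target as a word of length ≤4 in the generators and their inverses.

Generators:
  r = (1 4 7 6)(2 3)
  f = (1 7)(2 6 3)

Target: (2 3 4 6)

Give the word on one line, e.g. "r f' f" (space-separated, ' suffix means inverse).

  after f': (1 7)(2 3 6)
  after r': (1 4)(3 7 6)
  after r': (2 3 4 6)

f' r' r'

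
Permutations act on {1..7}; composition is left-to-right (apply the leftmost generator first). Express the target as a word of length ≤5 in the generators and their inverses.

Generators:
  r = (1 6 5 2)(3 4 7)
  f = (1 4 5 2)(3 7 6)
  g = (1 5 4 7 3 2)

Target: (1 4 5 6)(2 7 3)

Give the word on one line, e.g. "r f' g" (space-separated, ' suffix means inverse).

f' r' f'

  after f': (1 2 5 4)(3 6 7)
  after r': (1 5 3)(2 6 4)
  after f': (1 4 5 6)(2 7 3)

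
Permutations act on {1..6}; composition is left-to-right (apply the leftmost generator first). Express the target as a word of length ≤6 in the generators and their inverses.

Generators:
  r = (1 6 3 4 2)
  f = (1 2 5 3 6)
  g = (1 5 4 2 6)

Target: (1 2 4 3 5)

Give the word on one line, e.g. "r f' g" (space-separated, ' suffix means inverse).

  after r: (1 6 3 4 2)
  after f': (1 3 4)(2 6 5)
  after r: (1 4 6 5)(2 3)
  after f': (1 4 3)(2 5 6)
  after g: (1 2 4 3 5)

r f' r f' g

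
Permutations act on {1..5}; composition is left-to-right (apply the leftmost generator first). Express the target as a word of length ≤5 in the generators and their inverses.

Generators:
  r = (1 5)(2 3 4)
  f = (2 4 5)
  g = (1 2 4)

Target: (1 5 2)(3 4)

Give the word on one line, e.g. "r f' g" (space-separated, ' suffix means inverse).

g f g r

  after g: (1 2 4)
  after f: (1 4)(2 5)
  after g: (2 5 4)
  after r: (1 5 2)(3 4)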